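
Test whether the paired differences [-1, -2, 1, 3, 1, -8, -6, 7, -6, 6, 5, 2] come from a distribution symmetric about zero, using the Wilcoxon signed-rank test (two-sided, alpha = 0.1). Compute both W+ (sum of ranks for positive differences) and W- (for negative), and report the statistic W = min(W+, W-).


Step 1: Drop any zero differences (none here) and take |d_i|.
|d| = [1, 2, 1, 3, 1, 8, 6, 7, 6, 6, 5, 2]
Step 2: Midrank |d_i| (ties get averaged ranks).
ranks: |1|->2, |2|->4.5, |1|->2, |3|->6, |1|->2, |8|->12, |6|->9, |7|->11, |6|->9, |6|->9, |5|->7, |2|->4.5
Step 3: Attach original signs; sum ranks with positive sign and with negative sign.
W+ = 2 + 6 + 2 + 11 + 9 + 7 + 4.5 = 41.5
W- = 2 + 4.5 + 12 + 9 + 9 = 36.5
(Check: W+ + W- = 78 should equal n(n+1)/2 = 78.)
Step 4: Test statistic W = min(W+, W-) = 36.5.
Step 5: Ties in |d|, so use the tie-corrected normal approximation.
        E[W] = n(n+1)/4 = 12*13/4 = 39.
        Tie groups: |d|=1 (t=3), |d|=2 (t=2), |d|=6 (t=3); sum(t^3 - t) = 54.
        Var[W] = n(n+1)(2n+1)/24 - sum(t^3-t)/48 = 3900/24 - 54/48 = 161.375.
        z = (W - E[W]) / sqrt(Var[W]) = (36.5 - 39) / 12.7033 = -0.1968.
        Two-sided p = 2*Phi(z) = 0.843985.
Step 6: alpha = 0.1. fail to reject H0.

W+ = 41.5, W- = 36.5, W = min = 36.5, p = 0.843985, fail to reject H0.


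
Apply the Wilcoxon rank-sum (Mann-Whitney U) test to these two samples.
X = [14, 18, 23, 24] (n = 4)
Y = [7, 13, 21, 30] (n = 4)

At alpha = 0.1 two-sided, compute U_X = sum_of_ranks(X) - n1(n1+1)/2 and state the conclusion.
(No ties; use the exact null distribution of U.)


Step 1: Combine and sort all 8 observations; assign midranks.
sorted (value, group): (7,Y), (13,Y), (14,X), (18,X), (21,Y), (23,X), (24,X), (30,Y)
ranks: 7->1, 13->2, 14->3, 18->4, 21->5, 23->6, 24->7, 30->8
Step 2: Rank sum for X: R1 = 3 + 4 + 6 + 7 = 20.
Step 3: U_X = R1 - n1(n1+1)/2 = 20 - 4*5/2 = 20 - 10 = 10.
       U_Y = n1*n2 - U_X = 16 - 10 = 6.
Step 4: No ties, so the exact null distribution of U (based on enumerating the C(8,4) = 70 equally likely rank assignments) gives the two-sided p-value.
Step 5: p-value = 0.685714; compare to alpha = 0.1. fail to reject H0.

U_X = 10, p = 0.685714, fail to reject H0 at alpha = 0.1.


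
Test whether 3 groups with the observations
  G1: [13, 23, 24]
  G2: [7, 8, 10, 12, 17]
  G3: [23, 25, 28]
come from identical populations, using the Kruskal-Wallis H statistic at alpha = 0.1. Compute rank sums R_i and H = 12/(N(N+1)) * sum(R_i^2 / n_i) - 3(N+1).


Step 1: Combine all N = 11 observations and assign midranks.
sorted (value, group, rank): (7,G2,1), (8,G2,2), (10,G2,3), (12,G2,4), (13,G1,5), (17,G2,6), (23,G1,7.5), (23,G3,7.5), (24,G1,9), (25,G3,10), (28,G3,11)
Step 2: Sum ranks within each group.
R_1 = 21.5 (n_1 = 3)
R_2 = 16 (n_2 = 5)
R_3 = 28.5 (n_3 = 3)
Step 3: H = 12/(N(N+1)) * sum(R_i^2/n_i) - 3(N+1)
     = 12/(11*12) * (21.5^2/3 + 16^2/5 + 28.5^2/3) - 3*12
     = 0.090909 * 476.033 - 36
     = 7.275758.
Step 4: Ties present; correction factor C = 1 - 6/(11^3 - 11) = 0.995455. Corrected H = 7.275758 / 0.995455 = 7.308980.
Step 5: Under H0, H ~ chi^2(2); p-value = 0.025875.
Step 6: alpha = 0.1. reject H0.

H = 7.3090, df = 2, p = 0.025875, reject H0.


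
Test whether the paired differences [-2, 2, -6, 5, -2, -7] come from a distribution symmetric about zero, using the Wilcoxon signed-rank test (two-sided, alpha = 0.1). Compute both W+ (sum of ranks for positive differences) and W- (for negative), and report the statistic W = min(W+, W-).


Step 1: Drop any zero differences (none here) and take |d_i|.
|d| = [2, 2, 6, 5, 2, 7]
Step 2: Midrank |d_i| (ties get averaged ranks).
ranks: |2|->2, |2|->2, |6|->5, |5|->4, |2|->2, |7|->6
Step 3: Attach original signs; sum ranks with positive sign and with negative sign.
W+ = 2 + 4 = 6
W- = 2 + 5 + 2 + 6 = 15
(Check: W+ + W- = 21 should equal n(n+1)/2 = 21.)
Step 4: Test statistic W = min(W+, W-) = 6.
Step 5: Ties in |d|, so use the tie-corrected normal approximation.
        E[W] = n(n+1)/4 = 6*7/4 = 10.5.
        Tie groups: |d|=2 (t=3); sum(t^3 - t) = 24.
        Var[W] = n(n+1)(2n+1)/24 - sum(t^3-t)/48 = 546/24 - 24/48 = 22.25.
        z = (W - E[W]) / sqrt(Var[W]) = (6 - 10.5) / 4.7170 = -0.9540.
        Two-sided p = 2*Phi(z) = 0.340085.
Step 6: alpha = 0.1. fail to reject H0.

W+ = 6, W- = 15, W = min = 6, p = 0.340085, fail to reject H0.


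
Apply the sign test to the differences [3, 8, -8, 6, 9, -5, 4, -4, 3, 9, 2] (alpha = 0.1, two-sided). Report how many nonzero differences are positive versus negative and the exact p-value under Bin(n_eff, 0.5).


Step 1: Discard zero differences. Original n = 11; n_eff = number of nonzero differences = 11.
Nonzero differences (with sign): +3, +8, -8, +6, +9, -5, +4, -4, +3, +9, +2
Step 2: Count signs: positive = 8, negative = 3.
Step 3: Under H0: P(positive) = 0.5, so the number of positives S ~ Bin(11, 0.5).
Step 4: Two-sided exact p-value = sum of Bin(11,0.5) probabilities at or below the observed probability = 0.226562.
Step 5: alpha = 0.1. fail to reject H0.

n_eff = 11, pos = 8, neg = 3, p = 0.226562, fail to reject H0.


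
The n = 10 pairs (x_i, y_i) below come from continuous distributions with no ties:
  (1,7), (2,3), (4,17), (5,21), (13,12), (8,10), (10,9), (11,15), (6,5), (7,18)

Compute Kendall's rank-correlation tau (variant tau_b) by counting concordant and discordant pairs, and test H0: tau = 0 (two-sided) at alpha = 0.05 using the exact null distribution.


Step 1: Enumerate the 45 unordered pairs (i,j) with i<j and classify each by sign(x_j-x_i) * sign(y_j-y_i).
  (1,2):dx=+1,dy=-4->D; (1,3):dx=+3,dy=+10->C; (1,4):dx=+4,dy=+14->C; (1,5):dx=+12,dy=+5->C
  (1,6):dx=+7,dy=+3->C; (1,7):dx=+9,dy=+2->C; (1,8):dx=+10,dy=+8->C; (1,9):dx=+5,dy=-2->D
  (1,10):dx=+6,dy=+11->C; (2,3):dx=+2,dy=+14->C; (2,4):dx=+3,dy=+18->C; (2,5):dx=+11,dy=+9->C
  (2,6):dx=+6,dy=+7->C; (2,7):dx=+8,dy=+6->C; (2,8):dx=+9,dy=+12->C; (2,9):dx=+4,dy=+2->C
  (2,10):dx=+5,dy=+15->C; (3,4):dx=+1,dy=+4->C; (3,5):dx=+9,dy=-5->D; (3,6):dx=+4,dy=-7->D
  (3,7):dx=+6,dy=-8->D; (3,8):dx=+7,dy=-2->D; (3,9):dx=+2,dy=-12->D; (3,10):dx=+3,dy=+1->C
  (4,5):dx=+8,dy=-9->D; (4,6):dx=+3,dy=-11->D; (4,7):dx=+5,dy=-12->D; (4,8):dx=+6,dy=-6->D
  (4,9):dx=+1,dy=-16->D; (4,10):dx=+2,dy=-3->D; (5,6):dx=-5,dy=-2->C; (5,7):dx=-3,dy=-3->C
  (5,8):dx=-2,dy=+3->D; (5,9):dx=-7,dy=-7->C; (5,10):dx=-6,dy=+6->D; (6,7):dx=+2,dy=-1->D
  (6,8):dx=+3,dy=+5->C; (6,9):dx=-2,dy=-5->C; (6,10):dx=-1,dy=+8->D; (7,8):dx=+1,dy=+6->C
  (7,9):dx=-4,dy=-4->C; (7,10):dx=-3,dy=+9->D; (8,9):dx=-5,dy=-10->C; (8,10):dx=-4,dy=+3->D
  (9,10):dx=+1,dy=+13->C
Step 2: C = 26, D = 19, total pairs = 45.
Step 3: tau = (C - D)/(n(n-1)/2) = (26 - 19)/45 = 0.155556.
Step 4: Exact two-sided p-value (enumerate n! = 3628800 permutations of y under H0): p = 0.600654.
Step 5: alpha = 0.05. fail to reject H0.

tau_b = 0.1556 (C=26, D=19), p = 0.600654, fail to reject H0.


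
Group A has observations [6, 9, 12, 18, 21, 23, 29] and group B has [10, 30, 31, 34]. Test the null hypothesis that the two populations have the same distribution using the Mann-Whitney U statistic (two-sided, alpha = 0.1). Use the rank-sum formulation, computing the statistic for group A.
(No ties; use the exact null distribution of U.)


Step 1: Combine and sort all 11 observations; assign midranks.
sorted (value, group): (6,X), (9,X), (10,Y), (12,X), (18,X), (21,X), (23,X), (29,X), (30,Y), (31,Y), (34,Y)
ranks: 6->1, 9->2, 10->3, 12->4, 18->5, 21->6, 23->7, 29->8, 30->9, 31->10, 34->11
Step 2: Rank sum for X: R1 = 1 + 2 + 4 + 5 + 6 + 7 + 8 = 33.
Step 3: U_X = R1 - n1(n1+1)/2 = 33 - 7*8/2 = 33 - 28 = 5.
       U_Y = n1*n2 - U_X = 28 - 5 = 23.
Step 4: No ties, so the exact null distribution of U (based on enumerating the C(11,7) = 330 equally likely rank assignments) gives the two-sided p-value.
Step 5: p-value = 0.109091; compare to alpha = 0.1. fail to reject H0.

U_X = 5, p = 0.109091, fail to reject H0 at alpha = 0.1.


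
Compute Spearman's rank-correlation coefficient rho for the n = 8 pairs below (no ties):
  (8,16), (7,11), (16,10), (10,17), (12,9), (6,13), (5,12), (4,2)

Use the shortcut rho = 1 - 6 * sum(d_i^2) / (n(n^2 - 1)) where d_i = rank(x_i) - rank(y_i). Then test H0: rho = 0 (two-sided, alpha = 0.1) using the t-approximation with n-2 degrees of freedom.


Step 1: Rank x and y separately (midranks; no ties here).
rank(x): 8->5, 7->4, 16->8, 10->6, 12->7, 6->3, 5->2, 4->1
rank(y): 16->7, 11->4, 10->3, 17->8, 9->2, 13->6, 12->5, 2->1
Step 2: d_i = R_x(i) - R_y(i); compute d_i^2.
  (5-7)^2=4, (4-4)^2=0, (8-3)^2=25, (6-8)^2=4, (7-2)^2=25, (3-6)^2=9, (2-5)^2=9, (1-1)^2=0
sum(d^2) = 76.
Step 3: rho = 1 - 6*76 / (8*(8^2 - 1)) = 1 - 456/504 = 0.095238.
Step 4: Under H0, t = rho * sqrt((n-2)/(1-rho^2)) = 0.2343 ~ t(6).
Step 5: Two-sided p-value from the t-distribution with 6 df = 0.822505.
Step 6: alpha = 0.1. fail to reject H0.

rho = 0.0952, p = 0.822505, fail to reject H0 at alpha = 0.1.


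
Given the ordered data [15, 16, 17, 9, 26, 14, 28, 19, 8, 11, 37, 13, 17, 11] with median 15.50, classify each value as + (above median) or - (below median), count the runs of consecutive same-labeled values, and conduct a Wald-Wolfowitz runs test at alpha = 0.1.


Step 1: Compute median = 15.50; label A = above, B = below.
Labels in order: BAABABAABBABAB  (n_A = 7, n_B = 7)
Step 2: Count runs R = 11.
Step 3: Under H0 (random ordering), E[R] = 2*n_A*n_B/(n_A+n_B) + 1 = 2*7*7/14 + 1 = 8.0000.
        Var[R] = 2*n_A*n_B*(2*n_A*n_B - n_A - n_B) / ((n_A+n_B)^2 * (n_A+n_B-1)) = 8232/2548 = 3.2308.
        SD[R] = 1.7974.
Step 4: Continuity-corrected z = (R - 0.5 - E[R]) / SD[R] = (11 - 0.5 - 8.0000) / 1.7974 = 1.3909.
Step 5: Two-sided p-value via normal approximation = 2*(1 - Phi(|z|)) = 0.164264.
Step 6: alpha = 0.1. fail to reject H0.

R = 11, z = 1.3909, p = 0.164264, fail to reject H0.


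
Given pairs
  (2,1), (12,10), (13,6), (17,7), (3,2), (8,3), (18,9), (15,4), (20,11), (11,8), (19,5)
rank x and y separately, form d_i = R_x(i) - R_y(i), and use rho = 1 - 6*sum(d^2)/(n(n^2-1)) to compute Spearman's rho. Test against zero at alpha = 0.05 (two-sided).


Step 1: Rank x and y separately (midranks; no ties here).
rank(x): 2->1, 12->5, 13->6, 17->8, 3->2, 8->3, 18->9, 15->7, 20->11, 11->4, 19->10
rank(y): 1->1, 10->10, 6->6, 7->7, 2->2, 3->3, 9->9, 4->4, 11->11, 8->8, 5->5
Step 2: d_i = R_x(i) - R_y(i); compute d_i^2.
  (1-1)^2=0, (5-10)^2=25, (6-6)^2=0, (8-7)^2=1, (2-2)^2=0, (3-3)^2=0, (9-9)^2=0, (7-4)^2=9, (11-11)^2=0, (4-8)^2=16, (10-5)^2=25
sum(d^2) = 76.
Step 3: rho = 1 - 6*76 / (11*(11^2 - 1)) = 1 - 456/1320 = 0.654545.
Step 4: Under H0, t = rho * sqrt((n-2)/(1-rho^2)) = 2.5973 ~ t(9).
Step 5: Two-sided p-value from the t-distribution with 9 df = 0.028865.
Step 6: alpha = 0.05. reject H0.

rho = 0.6545, p = 0.028865, reject H0 at alpha = 0.05.


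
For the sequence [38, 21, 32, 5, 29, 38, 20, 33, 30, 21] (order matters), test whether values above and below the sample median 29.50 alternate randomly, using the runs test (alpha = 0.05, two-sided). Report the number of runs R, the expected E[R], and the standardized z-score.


Step 1: Compute median = 29.50; label A = above, B = below.
Labels in order: ABABBABAAB  (n_A = 5, n_B = 5)
Step 2: Count runs R = 8.
Step 3: Under H0 (random ordering), E[R] = 2*n_A*n_B/(n_A+n_B) + 1 = 2*5*5/10 + 1 = 6.0000.
        Var[R] = 2*n_A*n_B*(2*n_A*n_B - n_A - n_B) / ((n_A+n_B)^2 * (n_A+n_B-1)) = 2000/900 = 2.2222.
        SD[R] = 1.4907.
Step 4: Continuity-corrected z = (R - 0.5 - E[R]) / SD[R] = (8 - 0.5 - 6.0000) / 1.4907 = 1.0062.
Step 5: Two-sided p-value via normal approximation = 2*(1 - Phi(|z|)) = 0.314305.
Step 6: alpha = 0.05. fail to reject H0.

R = 8, z = 1.0062, p = 0.314305, fail to reject H0.


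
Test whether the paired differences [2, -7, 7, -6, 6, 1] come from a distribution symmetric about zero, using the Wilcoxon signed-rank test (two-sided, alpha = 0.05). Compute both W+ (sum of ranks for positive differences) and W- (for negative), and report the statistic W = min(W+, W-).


Step 1: Drop any zero differences (none here) and take |d_i|.
|d| = [2, 7, 7, 6, 6, 1]
Step 2: Midrank |d_i| (ties get averaged ranks).
ranks: |2|->2, |7|->5.5, |7|->5.5, |6|->3.5, |6|->3.5, |1|->1
Step 3: Attach original signs; sum ranks with positive sign and with negative sign.
W+ = 2 + 5.5 + 3.5 + 1 = 12
W- = 5.5 + 3.5 = 9
(Check: W+ + W- = 21 should equal n(n+1)/2 = 21.)
Step 4: Test statistic W = min(W+, W-) = 9.
Step 5: Ties in |d|, so use the tie-corrected normal approximation.
        E[W] = n(n+1)/4 = 6*7/4 = 10.5.
        Tie groups: |d|=6 (t=2), |d|=7 (t=2); sum(t^3 - t) = 12.
        Var[W] = n(n+1)(2n+1)/24 - sum(t^3-t)/48 = 546/24 - 12/48 = 22.5.
        z = (W - E[W]) / sqrt(Var[W]) = (9 - 10.5) / 4.7434 = -0.3162.
        Two-sided p = 2*Phi(z) = 0.751830.
Step 6: alpha = 0.05. fail to reject H0.

W+ = 12, W- = 9, W = min = 9, p = 0.751830, fail to reject H0.


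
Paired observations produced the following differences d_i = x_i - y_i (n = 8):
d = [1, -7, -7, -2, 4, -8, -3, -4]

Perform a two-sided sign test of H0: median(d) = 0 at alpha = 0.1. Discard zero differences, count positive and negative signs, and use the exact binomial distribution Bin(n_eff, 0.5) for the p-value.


Step 1: Discard zero differences. Original n = 8; n_eff = number of nonzero differences = 8.
Nonzero differences (with sign): +1, -7, -7, -2, +4, -8, -3, -4
Step 2: Count signs: positive = 2, negative = 6.
Step 3: Under H0: P(positive) = 0.5, so the number of positives S ~ Bin(8, 0.5).
Step 4: Two-sided exact p-value = sum of Bin(8,0.5) probabilities at or below the observed probability = 0.289062.
Step 5: alpha = 0.1. fail to reject H0.

n_eff = 8, pos = 2, neg = 6, p = 0.289062, fail to reject H0.


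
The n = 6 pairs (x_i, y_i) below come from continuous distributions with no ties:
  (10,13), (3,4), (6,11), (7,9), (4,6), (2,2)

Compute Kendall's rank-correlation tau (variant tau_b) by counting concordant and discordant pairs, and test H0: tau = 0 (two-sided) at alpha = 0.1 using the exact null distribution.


Step 1: Enumerate the 15 unordered pairs (i,j) with i<j and classify each by sign(x_j-x_i) * sign(y_j-y_i).
  (1,2):dx=-7,dy=-9->C; (1,3):dx=-4,dy=-2->C; (1,4):dx=-3,dy=-4->C; (1,5):dx=-6,dy=-7->C
  (1,6):dx=-8,dy=-11->C; (2,3):dx=+3,dy=+7->C; (2,4):dx=+4,dy=+5->C; (2,5):dx=+1,dy=+2->C
  (2,6):dx=-1,dy=-2->C; (3,4):dx=+1,dy=-2->D; (3,5):dx=-2,dy=-5->C; (3,6):dx=-4,dy=-9->C
  (4,5):dx=-3,dy=-3->C; (4,6):dx=-5,dy=-7->C; (5,6):dx=-2,dy=-4->C
Step 2: C = 14, D = 1, total pairs = 15.
Step 3: tau = (C - D)/(n(n-1)/2) = (14 - 1)/15 = 0.866667.
Step 4: Exact two-sided p-value (enumerate n! = 720 permutations of y under H0): p = 0.016667.
Step 5: alpha = 0.1. reject H0.

tau_b = 0.8667 (C=14, D=1), p = 0.016667, reject H0.


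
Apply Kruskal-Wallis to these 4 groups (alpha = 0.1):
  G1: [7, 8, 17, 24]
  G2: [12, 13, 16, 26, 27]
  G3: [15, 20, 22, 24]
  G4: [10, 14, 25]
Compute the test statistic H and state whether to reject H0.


Step 1: Combine all N = 16 observations and assign midranks.
sorted (value, group, rank): (7,G1,1), (8,G1,2), (10,G4,3), (12,G2,4), (13,G2,5), (14,G4,6), (15,G3,7), (16,G2,8), (17,G1,9), (20,G3,10), (22,G3,11), (24,G1,12.5), (24,G3,12.5), (25,G4,14), (26,G2,15), (27,G2,16)
Step 2: Sum ranks within each group.
R_1 = 24.5 (n_1 = 4)
R_2 = 48 (n_2 = 5)
R_3 = 40.5 (n_3 = 4)
R_4 = 23 (n_4 = 3)
Step 3: H = 12/(N(N+1)) * sum(R_i^2/n_i) - 3(N+1)
     = 12/(16*17) * (24.5^2/4 + 48^2/5 + 40.5^2/4 + 23^2/3) - 3*17
     = 0.044118 * 1197.26 - 51
     = 1.820221.
Step 4: Ties present; correction factor C = 1 - 6/(16^3 - 16) = 0.998529. Corrected H = 1.820221 / 0.998529 = 1.822901.
Step 5: Under H0, H ~ chi^2(3); p-value = 0.609964.
Step 6: alpha = 0.1. fail to reject H0.

H = 1.8229, df = 3, p = 0.609964, fail to reject H0.


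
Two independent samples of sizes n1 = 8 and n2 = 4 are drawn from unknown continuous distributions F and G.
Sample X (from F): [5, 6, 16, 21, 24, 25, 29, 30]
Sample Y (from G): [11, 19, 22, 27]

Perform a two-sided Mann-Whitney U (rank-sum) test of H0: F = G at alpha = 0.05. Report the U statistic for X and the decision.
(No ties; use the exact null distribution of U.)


Step 1: Combine and sort all 12 observations; assign midranks.
sorted (value, group): (5,X), (6,X), (11,Y), (16,X), (19,Y), (21,X), (22,Y), (24,X), (25,X), (27,Y), (29,X), (30,X)
ranks: 5->1, 6->2, 11->3, 16->4, 19->5, 21->6, 22->7, 24->8, 25->9, 27->10, 29->11, 30->12
Step 2: Rank sum for X: R1 = 1 + 2 + 4 + 6 + 8 + 9 + 11 + 12 = 53.
Step 3: U_X = R1 - n1(n1+1)/2 = 53 - 8*9/2 = 53 - 36 = 17.
       U_Y = n1*n2 - U_X = 32 - 17 = 15.
Step 4: No ties, so the exact null distribution of U (based on enumerating the C(12,8) = 495 equally likely rank assignments) gives the two-sided p-value.
Step 5: p-value = 0.933333; compare to alpha = 0.05. fail to reject H0.

U_X = 17, p = 0.933333, fail to reject H0 at alpha = 0.05.


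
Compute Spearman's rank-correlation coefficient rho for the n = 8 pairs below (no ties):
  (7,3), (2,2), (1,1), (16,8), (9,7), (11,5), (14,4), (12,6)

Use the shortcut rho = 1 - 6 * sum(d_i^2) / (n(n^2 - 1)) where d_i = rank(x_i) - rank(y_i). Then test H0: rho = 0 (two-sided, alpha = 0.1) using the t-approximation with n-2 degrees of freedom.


Step 1: Rank x and y separately (midranks; no ties here).
rank(x): 7->3, 2->2, 1->1, 16->8, 9->4, 11->5, 14->7, 12->6
rank(y): 3->3, 2->2, 1->1, 8->8, 7->7, 5->5, 4->4, 6->6
Step 2: d_i = R_x(i) - R_y(i); compute d_i^2.
  (3-3)^2=0, (2-2)^2=0, (1-1)^2=0, (8-8)^2=0, (4-7)^2=9, (5-5)^2=0, (7-4)^2=9, (6-6)^2=0
sum(d^2) = 18.
Step 3: rho = 1 - 6*18 / (8*(8^2 - 1)) = 1 - 108/504 = 0.785714.
Step 4: Under H0, t = rho * sqrt((n-2)/(1-rho^2)) = 3.1113 ~ t(6).
Step 5: Two-sided p-value from the t-distribution with 6 df = 0.020815.
Step 6: alpha = 0.1. reject H0.

rho = 0.7857, p = 0.020815, reject H0 at alpha = 0.1.


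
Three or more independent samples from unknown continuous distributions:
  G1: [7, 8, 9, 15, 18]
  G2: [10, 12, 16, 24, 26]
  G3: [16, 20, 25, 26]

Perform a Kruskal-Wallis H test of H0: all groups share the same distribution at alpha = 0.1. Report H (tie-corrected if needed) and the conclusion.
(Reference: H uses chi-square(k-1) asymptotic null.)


Step 1: Combine all N = 14 observations and assign midranks.
sorted (value, group, rank): (7,G1,1), (8,G1,2), (9,G1,3), (10,G2,4), (12,G2,5), (15,G1,6), (16,G2,7.5), (16,G3,7.5), (18,G1,9), (20,G3,10), (24,G2,11), (25,G3,12), (26,G2,13.5), (26,G3,13.5)
Step 2: Sum ranks within each group.
R_1 = 21 (n_1 = 5)
R_2 = 41 (n_2 = 5)
R_3 = 43 (n_3 = 4)
Step 3: H = 12/(N(N+1)) * sum(R_i^2/n_i) - 3(N+1)
     = 12/(14*15) * (21^2/5 + 41^2/5 + 43^2/4) - 3*15
     = 0.057143 * 886.65 - 45
     = 5.665714.
Step 4: Ties present; correction factor C = 1 - 12/(14^3 - 14) = 0.995604. Corrected H = 5.665714 / 0.995604 = 5.690728.
Step 5: Under H0, H ~ chi^2(2); p-value = 0.058113.
Step 6: alpha = 0.1. reject H0.

H = 5.6907, df = 2, p = 0.058113, reject H0.


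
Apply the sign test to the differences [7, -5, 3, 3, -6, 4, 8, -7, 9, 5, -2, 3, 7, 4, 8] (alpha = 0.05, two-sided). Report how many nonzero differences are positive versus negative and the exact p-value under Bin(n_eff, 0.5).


Step 1: Discard zero differences. Original n = 15; n_eff = number of nonzero differences = 15.
Nonzero differences (with sign): +7, -5, +3, +3, -6, +4, +8, -7, +9, +5, -2, +3, +7, +4, +8
Step 2: Count signs: positive = 11, negative = 4.
Step 3: Under H0: P(positive) = 0.5, so the number of positives S ~ Bin(15, 0.5).
Step 4: Two-sided exact p-value = sum of Bin(15,0.5) probabilities at or below the observed probability = 0.118469.
Step 5: alpha = 0.05. fail to reject H0.

n_eff = 15, pos = 11, neg = 4, p = 0.118469, fail to reject H0.


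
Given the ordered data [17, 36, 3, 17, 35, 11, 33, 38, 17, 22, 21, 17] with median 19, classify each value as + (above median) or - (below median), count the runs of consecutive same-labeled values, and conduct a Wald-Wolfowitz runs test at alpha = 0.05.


Step 1: Compute median = 19; label A = above, B = below.
Labels in order: BABBABAABAAB  (n_A = 6, n_B = 6)
Step 2: Count runs R = 9.
Step 3: Under H0 (random ordering), E[R] = 2*n_A*n_B/(n_A+n_B) + 1 = 2*6*6/12 + 1 = 7.0000.
        Var[R] = 2*n_A*n_B*(2*n_A*n_B - n_A - n_B) / ((n_A+n_B)^2 * (n_A+n_B-1)) = 4320/1584 = 2.7273.
        SD[R] = 1.6514.
Step 4: Continuity-corrected z = (R - 0.5 - E[R]) / SD[R] = (9 - 0.5 - 7.0000) / 1.6514 = 0.9083.
Step 5: Two-sided p-value via normal approximation = 2*(1 - Phi(|z|)) = 0.363722.
Step 6: alpha = 0.05. fail to reject H0.

R = 9, z = 0.9083, p = 0.363722, fail to reject H0.


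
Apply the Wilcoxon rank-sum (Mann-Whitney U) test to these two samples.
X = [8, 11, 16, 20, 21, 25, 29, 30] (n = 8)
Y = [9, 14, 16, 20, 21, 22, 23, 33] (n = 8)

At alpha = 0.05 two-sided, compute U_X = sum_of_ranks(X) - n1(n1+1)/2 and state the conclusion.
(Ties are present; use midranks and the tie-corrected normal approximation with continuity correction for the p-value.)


Step 1: Combine and sort all 16 observations; assign midranks.
sorted (value, group): (8,X), (9,Y), (11,X), (14,Y), (16,X), (16,Y), (20,X), (20,Y), (21,X), (21,Y), (22,Y), (23,Y), (25,X), (29,X), (30,X), (33,Y)
ranks: 8->1, 9->2, 11->3, 14->4, 16->5.5, 16->5.5, 20->7.5, 20->7.5, 21->9.5, 21->9.5, 22->11, 23->12, 25->13, 29->14, 30->15, 33->16
Step 2: Rank sum for X: R1 = 1 + 3 + 5.5 + 7.5 + 9.5 + 13 + 14 + 15 = 68.5.
Step 3: U_X = R1 - n1(n1+1)/2 = 68.5 - 8*9/2 = 68.5 - 36 = 32.5.
       U_Y = n1*n2 - U_X = 64 - 32.5 = 31.5.
Step 4: Ties are present, so use the tie-corrected normal approximation (with continuity correction) for the p-value.
Step 5: p-value = 1.000000; compare to alpha = 0.05. fail to reject H0.

U_X = 32.5, p = 1.000000, fail to reject H0 at alpha = 0.05.


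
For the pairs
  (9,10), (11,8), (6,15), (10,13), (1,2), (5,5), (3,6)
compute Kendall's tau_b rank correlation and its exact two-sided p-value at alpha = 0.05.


Step 1: Enumerate the 21 unordered pairs (i,j) with i<j and classify each by sign(x_j-x_i) * sign(y_j-y_i).
  (1,2):dx=+2,dy=-2->D; (1,3):dx=-3,dy=+5->D; (1,4):dx=+1,dy=+3->C; (1,5):dx=-8,dy=-8->C
  (1,6):dx=-4,dy=-5->C; (1,7):dx=-6,dy=-4->C; (2,3):dx=-5,dy=+7->D; (2,4):dx=-1,dy=+5->D
  (2,5):dx=-10,dy=-6->C; (2,6):dx=-6,dy=-3->C; (2,7):dx=-8,dy=-2->C; (3,4):dx=+4,dy=-2->D
  (3,5):dx=-5,dy=-13->C; (3,6):dx=-1,dy=-10->C; (3,7):dx=-3,dy=-9->C; (4,5):dx=-9,dy=-11->C
  (4,6):dx=-5,dy=-8->C; (4,7):dx=-7,dy=-7->C; (5,6):dx=+4,dy=+3->C; (5,7):dx=+2,dy=+4->C
  (6,7):dx=-2,dy=+1->D
Step 2: C = 15, D = 6, total pairs = 21.
Step 3: tau = (C - D)/(n(n-1)/2) = (15 - 6)/21 = 0.428571.
Step 4: Exact two-sided p-value (enumerate n! = 5040 permutations of y under H0): p = 0.238889.
Step 5: alpha = 0.05. fail to reject H0.

tau_b = 0.4286 (C=15, D=6), p = 0.238889, fail to reject H0.


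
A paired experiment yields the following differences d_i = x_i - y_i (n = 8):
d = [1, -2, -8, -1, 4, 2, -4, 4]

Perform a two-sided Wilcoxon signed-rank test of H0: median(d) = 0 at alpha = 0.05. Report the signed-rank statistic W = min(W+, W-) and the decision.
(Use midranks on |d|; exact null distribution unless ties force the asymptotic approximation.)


Step 1: Drop any zero differences (none here) and take |d_i|.
|d| = [1, 2, 8, 1, 4, 2, 4, 4]
Step 2: Midrank |d_i| (ties get averaged ranks).
ranks: |1|->1.5, |2|->3.5, |8|->8, |1|->1.5, |4|->6, |2|->3.5, |4|->6, |4|->6
Step 3: Attach original signs; sum ranks with positive sign and with negative sign.
W+ = 1.5 + 6 + 3.5 + 6 = 17
W- = 3.5 + 8 + 1.5 + 6 = 19
(Check: W+ + W- = 36 should equal n(n+1)/2 = 36.)
Step 4: Test statistic W = min(W+, W-) = 17.
Step 5: Ties in |d|, so use the tie-corrected normal approximation.
        E[W] = n(n+1)/4 = 8*9/4 = 18.
        Tie groups: |d|=1 (t=2), |d|=2 (t=2), |d|=4 (t=3); sum(t^3 - t) = 36.
        Var[W] = n(n+1)(2n+1)/24 - sum(t^3-t)/48 = 1224/24 - 36/48 = 50.25.
        z = (W - E[W]) / sqrt(Var[W]) = (17 - 18) / 7.0887 = -0.1411.
        Two-sided p = 2*Phi(z) = 0.887815.
Step 6: alpha = 0.05. fail to reject H0.

W+ = 17, W- = 19, W = min = 17, p = 0.887815, fail to reject H0.


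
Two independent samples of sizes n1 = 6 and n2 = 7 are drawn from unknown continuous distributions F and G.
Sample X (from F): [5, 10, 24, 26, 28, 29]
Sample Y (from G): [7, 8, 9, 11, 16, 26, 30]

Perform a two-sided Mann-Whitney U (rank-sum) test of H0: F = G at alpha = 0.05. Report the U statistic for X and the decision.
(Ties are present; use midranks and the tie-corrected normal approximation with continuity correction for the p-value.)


Step 1: Combine and sort all 13 observations; assign midranks.
sorted (value, group): (5,X), (7,Y), (8,Y), (9,Y), (10,X), (11,Y), (16,Y), (24,X), (26,X), (26,Y), (28,X), (29,X), (30,Y)
ranks: 5->1, 7->2, 8->3, 9->4, 10->5, 11->6, 16->7, 24->8, 26->9.5, 26->9.5, 28->11, 29->12, 30->13
Step 2: Rank sum for X: R1 = 1 + 5 + 8 + 9.5 + 11 + 12 = 46.5.
Step 3: U_X = R1 - n1(n1+1)/2 = 46.5 - 6*7/2 = 46.5 - 21 = 25.5.
       U_Y = n1*n2 - U_X = 42 - 25.5 = 16.5.
Step 4: Ties are present, so use the tie-corrected normal approximation (with continuity correction) for the p-value.
Step 5: p-value = 0.567176; compare to alpha = 0.05. fail to reject H0.

U_X = 25.5, p = 0.567176, fail to reject H0 at alpha = 0.05.


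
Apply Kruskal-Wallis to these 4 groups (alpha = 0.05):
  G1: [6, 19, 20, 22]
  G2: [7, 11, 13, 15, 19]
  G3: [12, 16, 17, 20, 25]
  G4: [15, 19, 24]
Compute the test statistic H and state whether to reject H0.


Step 1: Combine all N = 17 observations and assign midranks.
sorted (value, group, rank): (6,G1,1), (7,G2,2), (11,G2,3), (12,G3,4), (13,G2,5), (15,G2,6.5), (15,G4,6.5), (16,G3,8), (17,G3,9), (19,G1,11), (19,G2,11), (19,G4,11), (20,G1,13.5), (20,G3,13.5), (22,G1,15), (24,G4,16), (25,G3,17)
Step 2: Sum ranks within each group.
R_1 = 40.5 (n_1 = 4)
R_2 = 27.5 (n_2 = 5)
R_3 = 51.5 (n_3 = 5)
R_4 = 33.5 (n_4 = 3)
Step 3: H = 12/(N(N+1)) * sum(R_i^2/n_i) - 3(N+1)
     = 12/(17*18) * (40.5^2/4 + 27.5^2/5 + 51.5^2/5 + 33.5^2/3) - 3*18
     = 0.039216 * 1465.85 - 54
     = 3.484150.
Step 4: Ties present; correction factor C = 1 - 36/(17^3 - 17) = 0.992647. Corrected H = 3.484150 / 0.992647 = 3.509959.
Step 5: Under H0, H ~ chi^2(3); p-value = 0.319473.
Step 6: alpha = 0.05. fail to reject H0.

H = 3.5100, df = 3, p = 0.319473, fail to reject H0.


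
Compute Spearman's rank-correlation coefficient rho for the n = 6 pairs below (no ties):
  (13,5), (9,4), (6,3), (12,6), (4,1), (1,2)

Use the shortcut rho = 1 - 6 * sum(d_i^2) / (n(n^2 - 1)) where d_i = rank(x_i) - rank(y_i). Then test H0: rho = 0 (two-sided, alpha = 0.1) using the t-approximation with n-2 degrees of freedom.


Step 1: Rank x and y separately (midranks; no ties here).
rank(x): 13->6, 9->4, 6->3, 12->5, 4->2, 1->1
rank(y): 5->5, 4->4, 3->3, 6->6, 1->1, 2->2
Step 2: d_i = R_x(i) - R_y(i); compute d_i^2.
  (6-5)^2=1, (4-4)^2=0, (3-3)^2=0, (5-6)^2=1, (2-1)^2=1, (1-2)^2=1
sum(d^2) = 4.
Step 3: rho = 1 - 6*4 / (6*(6^2 - 1)) = 1 - 24/210 = 0.885714.
Step 4: Under H0, t = rho * sqrt((n-2)/(1-rho^2)) = 3.8158 ~ t(4).
Step 5: Two-sided p-value from the t-distribution with 4 df = 0.018845.
Step 6: alpha = 0.1. reject H0.

rho = 0.8857, p = 0.018845, reject H0 at alpha = 0.1.


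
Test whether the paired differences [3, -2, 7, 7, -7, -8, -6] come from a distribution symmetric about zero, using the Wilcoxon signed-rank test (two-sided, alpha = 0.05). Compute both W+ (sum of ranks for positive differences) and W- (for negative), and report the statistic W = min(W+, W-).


Step 1: Drop any zero differences (none here) and take |d_i|.
|d| = [3, 2, 7, 7, 7, 8, 6]
Step 2: Midrank |d_i| (ties get averaged ranks).
ranks: |3|->2, |2|->1, |7|->5, |7|->5, |7|->5, |8|->7, |6|->3
Step 3: Attach original signs; sum ranks with positive sign and with negative sign.
W+ = 2 + 5 + 5 = 12
W- = 1 + 5 + 7 + 3 = 16
(Check: W+ + W- = 28 should equal n(n+1)/2 = 28.)
Step 4: Test statistic W = min(W+, W-) = 12.
Step 5: Ties in |d|, so use the tie-corrected normal approximation.
        E[W] = n(n+1)/4 = 7*8/4 = 14.
        Tie groups: |d|=7 (t=3); sum(t^3 - t) = 24.
        Var[W] = n(n+1)(2n+1)/24 - sum(t^3-t)/48 = 840/24 - 24/48 = 34.5.
        z = (W - E[W]) / sqrt(Var[W]) = (12 - 14) / 5.8737 = -0.3405.
        Two-sided p = 2*Phi(z) = 0.733478.
Step 6: alpha = 0.05. fail to reject H0.

W+ = 12, W- = 16, W = min = 12, p = 0.733478, fail to reject H0.


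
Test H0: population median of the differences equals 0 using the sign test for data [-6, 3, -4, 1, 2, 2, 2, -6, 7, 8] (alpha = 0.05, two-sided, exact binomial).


Step 1: Discard zero differences. Original n = 10; n_eff = number of nonzero differences = 10.
Nonzero differences (with sign): -6, +3, -4, +1, +2, +2, +2, -6, +7, +8
Step 2: Count signs: positive = 7, negative = 3.
Step 3: Under H0: P(positive) = 0.5, so the number of positives S ~ Bin(10, 0.5).
Step 4: Two-sided exact p-value = sum of Bin(10,0.5) probabilities at or below the observed probability = 0.343750.
Step 5: alpha = 0.05. fail to reject H0.

n_eff = 10, pos = 7, neg = 3, p = 0.343750, fail to reject H0.


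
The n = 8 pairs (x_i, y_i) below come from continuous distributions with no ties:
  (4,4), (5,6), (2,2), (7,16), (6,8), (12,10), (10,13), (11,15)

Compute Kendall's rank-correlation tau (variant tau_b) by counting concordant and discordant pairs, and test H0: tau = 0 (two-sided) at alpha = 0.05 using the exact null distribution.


Step 1: Enumerate the 28 unordered pairs (i,j) with i<j and classify each by sign(x_j-x_i) * sign(y_j-y_i).
  (1,2):dx=+1,dy=+2->C; (1,3):dx=-2,dy=-2->C; (1,4):dx=+3,dy=+12->C; (1,5):dx=+2,dy=+4->C
  (1,6):dx=+8,dy=+6->C; (1,7):dx=+6,dy=+9->C; (1,8):dx=+7,dy=+11->C; (2,3):dx=-3,dy=-4->C
  (2,4):dx=+2,dy=+10->C; (2,5):dx=+1,dy=+2->C; (2,6):dx=+7,dy=+4->C; (2,7):dx=+5,dy=+7->C
  (2,8):dx=+6,dy=+9->C; (3,4):dx=+5,dy=+14->C; (3,5):dx=+4,dy=+6->C; (3,6):dx=+10,dy=+8->C
  (3,7):dx=+8,dy=+11->C; (3,8):dx=+9,dy=+13->C; (4,5):dx=-1,dy=-8->C; (4,6):dx=+5,dy=-6->D
  (4,7):dx=+3,dy=-3->D; (4,8):dx=+4,dy=-1->D; (5,6):dx=+6,dy=+2->C; (5,7):dx=+4,dy=+5->C
  (5,8):dx=+5,dy=+7->C; (6,7):dx=-2,dy=+3->D; (6,8):dx=-1,dy=+5->D; (7,8):dx=+1,dy=+2->C
Step 2: C = 23, D = 5, total pairs = 28.
Step 3: tau = (C - D)/(n(n-1)/2) = (23 - 5)/28 = 0.642857.
Step 4: Exact two-sided p-value (enumerate n! = 40320 permutations of y under H0): p = 0.031151.
Step 5: alpha = 0.05. reject H0.

tau_b = 0.6429 (C=23, D=5), p = 0.031151, reject H0.


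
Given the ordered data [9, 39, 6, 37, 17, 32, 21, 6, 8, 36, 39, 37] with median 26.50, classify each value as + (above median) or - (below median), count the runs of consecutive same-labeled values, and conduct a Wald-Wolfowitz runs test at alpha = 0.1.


Step 1: Compute median = 26.50; label A = above, B = below.
Labels in order: BABABABBBAAA  (n_A = 6, n_B = 6)
Step 2: Count runs R = 8.
Step 3: Under H0 (random ordering), E[R] = 2*n_A*n_B/(n_A+n_B) + 1 = 2*6*6/12 + 1 = 7.0000.
        Var[R] = 2*n_A*n_B*(2*n_A*n_B - n_A - n_B) / ((n_A+n_B)^2 * (n_A+n_B-1)) = 4320/1584 = 2.7273.
        SD[R] = 1.6514.
Step 4: Continuity-corrected z = (R - 0.5 - E[R]) / SD[R] = (8 - 0.5 - 7.0000) / 1.6514 = 0.3028.
Step 5: Two-sided p-value via normal approximation = 2*(1 - Phi(|z|)) = 0.762069.
Step 6: alpha = 0.1. fail to reject H0.

R = 8, z = 0.3028, p = 0.762069, fail to reject H0.


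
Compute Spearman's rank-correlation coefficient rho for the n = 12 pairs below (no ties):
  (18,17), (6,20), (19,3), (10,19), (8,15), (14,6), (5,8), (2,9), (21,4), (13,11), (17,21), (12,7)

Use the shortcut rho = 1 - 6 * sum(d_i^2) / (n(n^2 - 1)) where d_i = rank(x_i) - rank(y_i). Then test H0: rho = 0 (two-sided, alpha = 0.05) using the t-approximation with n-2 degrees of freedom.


Step 1: Rank x and y separately (midranks; no ties here).
rank(x): 18->10, 6->3, 19->11, 10->5, 8->4, 14->8, 5->2, 2->1, 21->12, 13->7, 17->9, 12->6
rank(y): 17->9, 20->11, 3->1, 19->10, 15->8, 6->3, 8->5, 9->6, 4->2, 11->7, 21->12, 7->4
Step 2: d_i = R_x(i) - R_y(i); compute d_i^2.
  (10-9)^2=1, (3-11)^2=64, (11-1)^2=100, (5-10)^2=25, (4-8)^2=16, (8-3)^2=25, (2-5)^2=9, (1-6)^2=25, (12-2)^2=100, (7-7)^2=0, (9-12)^2=9, (6-4)^2=4
sum(d^2) = 378.
Step 3: rho = 1 - 6*378 / (12*(12^2 - 1)) = 1 - 2268/1716 = -0.321678.
Step 4: Under H0, t = rho * sqrt((n-2)/(1-rho^2)) = -1.0743 ~ t(10).
Step 5: Two-sided p-value from the t-distribution with 10 df = 0.307910.
Step 6: alpha = 0.05. fail to reject H0.

rho = -0.3217, p = 0.307910, fail to reject H0 at alpha = 0.05.


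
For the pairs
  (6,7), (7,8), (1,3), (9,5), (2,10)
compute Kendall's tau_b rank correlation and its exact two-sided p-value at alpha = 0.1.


Step 1: Enumerate the 10 unordered pairs (i,j) with i<j and classify each by sign(x_j-x_i) * sign(y_j-y_i).
  (1,2):dx=+1,dy=+1->C; (1,3):dx=-5,dy=-4->C; (1,4):dx=+3,dy=-2->D; (1,5):dx=-4,dy=+3->D
  (2,3):dx=-6,dy=-5->C; (2,4):dx=+2,dy=-3->D; (2,5):dx=-5,dy=+2->D; (3,4):dx=+8,dy=+2->C
  (3,5):dx=+1,dy=+7->C; (4,5):dx=-7,dy=+5->D
Step 2: C = 5, D = 5, total pairs = 10.
Step 3: tau = (C - D)/(n(n-1)/2) = (5 - 5)/10 = 0.000000.
Step 4: Exact two-sided p-value (enumerate n! = 120 permutations of y under H0): p = 1.000000.
Step 5: alpha = 0.1. fail to reject H0.

tau_b = 0.0000 (C=5, D=5), p = 1.000000, fail to reject H0.


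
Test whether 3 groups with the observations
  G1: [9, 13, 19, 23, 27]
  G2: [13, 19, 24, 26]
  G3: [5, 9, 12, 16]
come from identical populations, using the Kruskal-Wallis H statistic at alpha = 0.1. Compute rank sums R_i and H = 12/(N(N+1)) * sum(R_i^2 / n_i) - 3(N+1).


Step 1: Combine all N = 13 observations and assign midranks.
sorted (value, group, rank): (5,G3,1), (9,G1,2.5), (9,G3,2.5), (12,G3,4), (13,G1,5.5), (13,G2,5.5), (16,G3,7), (19,G1,8.5), (19,G2,8.5), (23,G1,10), (24,G2,11), (26,G2,12), (27,G1,13)
Step 2: Sum ranks within each group.
R_1 = 39.5 (n_1 = 5)
R_2 = 37 (n_2 = 4)
R_3 = 14.5 (n_3 = 4)
Step 3: H = 12/(N(N+1)) * sum(R_i^2/n_i) - 3(N+1)
     = 12/(13*14) * (39.5^2/5 + 37^2/4 + 14.5^2/4) - 3*14
     = 0.065934 * 706.862 - 42
     = 4.606319.
Step 4: Ties present; correction factor C = 1 - 18/(13^3 - 13) = 0.991758. Corrected H = 4.606319 / 0.991758 = 4.644598.
Step 5: Under H0, H ~ chi^2(2); p-value = 0.098048.
Step 6: alpha = 0.1. reject H0.

H = 4.6446, df = 2, p = 0.098048, reject H0.


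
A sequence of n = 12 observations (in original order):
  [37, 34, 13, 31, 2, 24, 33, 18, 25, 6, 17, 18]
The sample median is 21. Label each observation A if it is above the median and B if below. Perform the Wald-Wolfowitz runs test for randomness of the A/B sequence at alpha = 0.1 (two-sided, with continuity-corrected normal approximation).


Step 1: Compute median = 21; label A = above, B = below.
Labels in order: AABABAABABBB  (n_A = 6, n_B = 6)
Step 2: Count runs R = 8.
Step 3: Under H0 (random ordering), E[R] = 2*n_A*n_B/(n_A+n_B) + 1 = 2*6*6/12 + 1 = 7.0000.
        Var[R] = 2*n_A*n_B*(2*n_A*n_B - n_A - n_B) / ((n_A+n_B)^2 * (n_A+n_B-1)) = 4320/1584 = 2.7273.
        SD[R] = 1.6514.
Step 4: Continuity-corrected z = (R - 0.5 - E[R]) / SD[R] = (8 - 0.5 - 7.0000) / 1.6514 = 0.3028.
Step 5: Two-sided p-value via normal approximation = 2*(1 - Phi(|z|)) = 0.762069.
Step 6: alpha = 0.1. fail to reject H0.

R = 8, z = 0.3028, p = 0.762069, fail to reject H0.


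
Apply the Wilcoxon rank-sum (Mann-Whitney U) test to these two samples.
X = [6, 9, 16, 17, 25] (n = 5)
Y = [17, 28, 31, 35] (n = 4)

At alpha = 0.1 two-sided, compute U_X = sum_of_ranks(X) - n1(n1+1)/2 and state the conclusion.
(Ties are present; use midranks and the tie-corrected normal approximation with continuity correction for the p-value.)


Step 1: Combine and sort all 9 observations; assign midranks.
sorted (value, group): (6,X), (9,X), (16,X), (17,X), (17,Y), (25,X), (28,Y), (31,Y), (35,Y)
ranks: 6->1, 9->2, 16->3, 17->4.5, 17->4.5, 25->6, 28->7, 31->8, 35->9
Step 2: Rank sum for X: R1 = 1 + 2 + 3 + 4.5 + 6 = 16.5.
Step 3: U_X = R1 - n1(n1+1)/2 = 16.5 - 5*6/2 = 16.5 - 15 = 1.5.
       U_Y = n1*n2 - U_X = 20 - 1.5 = 18.5.
Step 4: Ties are present, so use the tie-corrected normal approximation (with continuity correction) for the p-value.
Step 5: p-value = 0.049090; compare to alpha = 0.1. reject H0.

U_X = 1.5, p = 0.049090, reject H0 at alpha = 0.1.


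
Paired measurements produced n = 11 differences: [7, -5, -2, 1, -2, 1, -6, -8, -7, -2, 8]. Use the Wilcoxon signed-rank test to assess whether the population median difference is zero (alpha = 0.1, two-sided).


Step 1: Drop any zero differences (none here) and take |d_i|.
|d| = [7, 5, 2, 1, 2, 1, 6, 8, 7, 2, 8]
Step 2: Midrank |d_i| (ties get averaged ranks).
ranks: |7|->8.5, |5|->6, |2|->4, |1|->1.5, |2|->4, |1|->1.5, |6|->7, |8|->10.5, |7|->8.5, |2|->4, |8|->10.5
Step 3: Attach original signs; sum ranks with positive sign and with negative sign.
W+ = 8.5 + 1.5 + 1.5 + 10.5 = 22
W- = 6 + 4 + 4 + 7 + 10.5 + 8.5 + 4 = 44
(Check: W+ + W- = 66 should equal n(n+1)/2 = 66.)
Step 4: Test statistic W = min(W+, W-) = 22.
Step 5: Ties in |d|, so use the tie-corrected normal approximation.
        E[W] = n(n+1)/4 = 11*12/4 = 33.
        Tie groups: |d|=1 (t=2), |d|=2 (t=3), |d|=7 (t=2), |d|=8 (t=2); sum(t^3 - t) = 42.
        Var[W] = n(n+1)(2n+1)/24 - sum(t^3-t)/48 = 3036/24 - 42/48 = 125.625.
        z = (W - E[W]) / sqrt(Var[W]) = (22 - 33) / 11.2083 = -0.9814.
        Two-sided p = 2*Phi(z) = 0.326386.
Step 6: alpha = 0.1. fail to reject H0.

W+ = 22, W- = 44, W = min = 22, p = 0.326386, fail to reject H0.


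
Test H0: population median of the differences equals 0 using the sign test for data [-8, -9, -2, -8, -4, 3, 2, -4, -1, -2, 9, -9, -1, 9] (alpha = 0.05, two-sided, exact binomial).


Step 1: Discard zero differences. Original n = 14; n_eff = number of nonzero differences = 14.
Nonzero differences (with sign): -8, -9, -2, -8, -4, +3, +2, -4, -1, -2, +9, -9, -1, +9
Step 2: Count signs: positive = 4, negative = 10.
Step 3: Under H0: P(positive) = 0.5, so the number of positives S ~ Bin(14, 0.5).
Step 4: Two-sided exact p-value = sum of Bin(14,0.5) probabilities at or below the observed probability = 0.179565.
Step 5: alpha = 0.05. fail to reject H0.

n_eff = 14, pos = 4, neg = 10, p = 0.179565, fail to reject H0.


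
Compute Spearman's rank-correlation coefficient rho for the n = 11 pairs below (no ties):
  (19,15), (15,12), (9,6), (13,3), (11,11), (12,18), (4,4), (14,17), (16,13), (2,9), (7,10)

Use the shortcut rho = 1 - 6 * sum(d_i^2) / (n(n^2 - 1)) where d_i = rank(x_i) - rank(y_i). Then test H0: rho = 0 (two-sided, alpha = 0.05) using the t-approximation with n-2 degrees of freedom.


Step 1: Rank x and y separately (midranks; no ties here).
rank(x): 19->11, 15->9, 9->4, 13->7, 11->5, 12->6, 4->2, 14->8, 16->10, 2->1, 7->3
rank(y): 15->9, 12->7, 6->3, 3->1, 11->6, 18->11, 4->2, 17->10, 13->8, 9->4, 10->5
Step 2: d_i = R_x(i) - R_y(i); compute d_i^2.
  (11-9)^2=4, (9-7)^2=4, (4-3)^2=1, (7-1)^2=36, (5-6)^2=1, (6-11)^2=25, (2-2)^2=0, (8-10)^2=4, (10-8)^2=4, (1-4)^2=9, (3-5)^2=4
sum(d^2) = 92.
Step 3: rho = 1 - 6*92 / (11*(11^2 - 1)) = 1 - 552/1320 = 0.581818.
Step 4: Under H0, t = rho * sqrt((n-2)/(1-rho^2)) = 2.1461 ~ t(9).
Step 5: Two-sided p-value from the t-distribution with 9 df = 0.060420.
Step 6: alpha = 0.05. fail to reject H0.

rho = 0.5818, p = 0.060420, fail to reject H0 at alpha = 0.05.


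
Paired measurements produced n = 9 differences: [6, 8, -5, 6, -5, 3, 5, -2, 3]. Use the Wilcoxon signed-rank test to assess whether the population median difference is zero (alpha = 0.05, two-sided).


Step 1: Drop any zero differences (none here) and take |d_i|.
|d| = [6, 8, 5, 6, 5, 3, 5, 2, 3]
Step 2: Midrank |d_i| (ties get averaged ranks).
ranks: |6|->7.5, |8|->9, |5|->5, |6|->7.5, |5|->5, |3|->2.5, |5|->5, |2|->1, |3|->2.5
Step 3: Attach original signs; sum ranks with positive sign and with negative sign.
W+ = 7.5 + 9 + 7.5 + 2.5 + 5 + 2.5 = 34
W- = 5 + 5 + 1 = 11
(Check: W+ + W- = 45 should equal n(n+1)/2 = 45.)
Step 4: Test statistic W = min(W+, W-) = 11.
Step 5: Ties in |d|, so use the tie-corrected normal approximation.
        E[W] = n(n+1)/4 = 9*10/4 = 22.5.
        Tie groups: |d|=3 (t=2), |d|=5 (t=3), |d|=6 (t=2); sum(t^3 - t) = 36.
        Var[W] = n(n+1)(2n+1)/24 - sum(t^3-t)/48 = 1710/24 - 36/48 = 70.5.
        z = (W - E[W]) / sqrt(Var[W]) = (11 - 22.5) / 8.3964 = -1.3696.
        Two-sided p = 2*Phi(z) = 0.170802.
Step 6: alpha = 0.05. fail to reject H0.

W+ = 34, W- = 11, W = min = 11, p = 0.170802, fail to reject H0.
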